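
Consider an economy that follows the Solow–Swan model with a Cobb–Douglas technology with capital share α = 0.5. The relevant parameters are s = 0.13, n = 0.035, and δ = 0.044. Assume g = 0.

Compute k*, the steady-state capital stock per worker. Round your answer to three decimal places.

At the steady state, Δk = 0, so s·k^α = (n + δ)·k.
Rearranging, k^(1−α) = s / (n + δ).
k^0.5 = 0.13 / (0.035 + 0.044) = 0.13 / 0.079 = 1.6456
k* = 1.6456^(1/0.5) ≈ 2.7080

k* ≈ 2.708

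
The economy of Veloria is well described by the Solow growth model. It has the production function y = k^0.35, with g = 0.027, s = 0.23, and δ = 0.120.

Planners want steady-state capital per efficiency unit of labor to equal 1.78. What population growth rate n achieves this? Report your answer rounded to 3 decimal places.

Steady state requires s·f(k) = (n + g + δ)·k, i.e. s·k^α = (n + g + δ)·k.
So s / (n + g + δ) = (k*)^(1−α) = 1.78^0.65 = 1.4547.
Therefore n + g + δ = s / 1.4547 = 0.23 / 1.4547 = 0.1581, so n = 0.1581 − 0.147 = 0.0111.

n ≈ 0.011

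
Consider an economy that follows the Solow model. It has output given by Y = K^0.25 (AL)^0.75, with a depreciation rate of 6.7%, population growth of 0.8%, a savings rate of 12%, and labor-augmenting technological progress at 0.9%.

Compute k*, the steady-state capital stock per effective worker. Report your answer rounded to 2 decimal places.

At the steady state, Δk = 0, so s·k^α = (n + g + δ)·k.
Rearranging, k^(1−α) = s / (n + g + δ).
k^0.75 = 0.12 / (0.008 + 0.009 + 0.067) = 0.12 / 0.084 = 1.4286
k* = 1.4286^(1/0.75) ≈ 1.6090

k* = 1.61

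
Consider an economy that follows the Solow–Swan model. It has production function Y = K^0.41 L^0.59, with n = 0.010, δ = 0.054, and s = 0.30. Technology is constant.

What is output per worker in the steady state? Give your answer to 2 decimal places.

y* ≈ 2.93

Steady state requires s·f(k) = (n + δ)·k, i.e. s·k^α = (n + δ)·k.
Dividing both sides by k: k^(1−α) = s / (n + δ).
k^0.59 = 0.30 / (0.010 + 0.054) = 0.30 / 0.064 = 4.6875
k* = 4.6875^(1/0.59) ≈ 13.7148
y* = (k*)^α = 13.7148^0.41 ≈ 2.9258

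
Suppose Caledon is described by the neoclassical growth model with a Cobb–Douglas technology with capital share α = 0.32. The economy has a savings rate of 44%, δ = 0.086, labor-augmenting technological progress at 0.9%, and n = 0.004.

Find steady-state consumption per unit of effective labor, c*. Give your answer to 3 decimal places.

c* = 1.130

At the steady state, Δk = 0, so s·k^α = (n + g + δ)·k.
Dividing both sides by k: k^(1−α) = s / (n + g + δ).
k^0.68 = 0.44 / (0.004 + 0.009 + 0.086) = 0.44 / 0.099 = 4.4444
k* = 4.4444^(1/0.68) ≈ 8.9674
y* = (k*)^α = 8.9674^0.32 ≈ 2.0177
c* = (1 − s)·y* = (1 − 0.44) × 2.0177 ≈ 1.1299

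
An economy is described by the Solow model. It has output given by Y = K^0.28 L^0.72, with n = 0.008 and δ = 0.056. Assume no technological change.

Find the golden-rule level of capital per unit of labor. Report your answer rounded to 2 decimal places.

k_gold ≈ 7.77

The golden rule sets f'(k) = n + δ, i.e. α·k^(α−1) = n + δ.
So k^(1−α) = α / (n + δ) = 0.28 / 0.064 = 4.3750.
k_gold = 4.3750^(1/0.72) ≈ 7.7669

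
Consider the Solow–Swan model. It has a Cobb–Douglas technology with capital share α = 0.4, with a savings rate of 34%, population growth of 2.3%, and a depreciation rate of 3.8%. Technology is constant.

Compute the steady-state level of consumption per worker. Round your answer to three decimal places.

At the steady state, Δk = 0, so s·k^α = (n + δ)·k.
Rearranging, k^(1−α) = s / (n + δ).
k^0.6 = 0.34 / (0.023 + 0.038) = 0.34 / 0.061 = 5.5738
k* = 5.5738^(1/0.6) ≈ 17.5221
y* = (k*)^α = 17.5221^0.4 ≈ 3.1437
c* = (1 − s)·y* = (1 − 0.34) × 3.1437 ≈ 2.0748

c* ≈ 2.075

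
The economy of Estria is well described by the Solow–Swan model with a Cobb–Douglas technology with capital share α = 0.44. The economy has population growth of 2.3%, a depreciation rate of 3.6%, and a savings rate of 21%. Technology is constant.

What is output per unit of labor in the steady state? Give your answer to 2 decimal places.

Steady state requires s·f(k) = (n + δ)·k, i.e. s·k^α = (n + δ)·k.
Rearranging, k^(1−α) = s / (n + δ).
k^0.56 = 0.21 / (0.023 + 0.036) = 0.21 / 0.059 = 3.5593
k* = 3.5593^(1/0.56) ≈ 9.6512
y* = (k*)^α = 9.6512^0.44 ≈ 2.7115

y* ≈ 2.71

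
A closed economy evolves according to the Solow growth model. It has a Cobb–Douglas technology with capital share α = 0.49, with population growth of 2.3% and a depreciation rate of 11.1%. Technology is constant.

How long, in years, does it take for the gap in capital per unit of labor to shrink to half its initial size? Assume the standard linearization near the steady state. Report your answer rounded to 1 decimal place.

Near the steady state the convergence rate is λ = (1 − α)(n + δ).
λ = (1 − 0.49) × 0.134 = 0.51 × 0.134 = 0.06834
Half-life = ln 2 / λ = 0.6931 / 0.06834 ≈ 10.14 years

t_½ ≈ 10.1 years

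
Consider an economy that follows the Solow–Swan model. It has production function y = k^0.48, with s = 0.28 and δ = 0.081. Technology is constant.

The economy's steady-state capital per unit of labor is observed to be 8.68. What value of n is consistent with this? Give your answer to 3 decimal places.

n ≈ 0.010

Steady state requires s·f(k) = (n + δ)·k, i.e. s·k^α = (n + δ)·k.
So s / (n + δ) = (k*)^(1−α) = 8.68^0.52 = 3.0763.
Therefore n + δ = s / 3.0763 = 0.28 / 3.0763 = 0.0910, so n = 0.0910 − 0.081 = 0.0100.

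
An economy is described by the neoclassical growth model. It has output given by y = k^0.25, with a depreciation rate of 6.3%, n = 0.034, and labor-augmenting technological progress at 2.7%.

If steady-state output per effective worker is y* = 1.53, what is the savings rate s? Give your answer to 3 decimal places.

s ≈ 0.444

At the steady state, Δk = 0, so s·k^α = (n + g + δ)·k.
Since y* = [s/(n + g + δ)]^(α/(1−α)), we have s/(n + g + δ) = (y*)^((1−α)/α) = 1.53^3 = 3.5816.
Therefore s = 3.5816 × (n + g + δ) = 3.5816 × 0.124 = 0.4441.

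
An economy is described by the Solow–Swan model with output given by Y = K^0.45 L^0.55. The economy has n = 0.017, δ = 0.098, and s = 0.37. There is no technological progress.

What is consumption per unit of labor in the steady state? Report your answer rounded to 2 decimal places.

In steady state, investment equals break-even investment: s·k^α = (n + δ)·k.
Dividing both sides by k: k^(1−α) = s / (n + δ).
k^0.55 = 0.37 / (0.017 + 0.098) = 0.37 / 0.115 = 3.2174
k* = 3.2174^(1/0.55) ≈ 8.3702
y* = (k*)^α = 8.3702^0.45 ≈ 2.6015
c* = (1 − s)·y* = (1 − 0.37) × 2.6015 ≈ 1.6389

c* = 1.64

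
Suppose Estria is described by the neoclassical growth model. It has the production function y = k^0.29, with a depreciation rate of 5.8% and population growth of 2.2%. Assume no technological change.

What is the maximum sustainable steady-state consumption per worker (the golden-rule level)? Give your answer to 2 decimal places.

c_gold ≈ 1.20

At the golden rule, f'(k) = n + δ, so α·k^(α−1) = n + δ and k_gold = (α/(n + δ))^(1/(1−α)).
k_gold = (0.29/0.080)^(1/0.71) = 3.6250^1.4085 ≈ 6.1346
c_gold = f(k_gold) − (n + δ)·k_gold = 1.6922 − 0.080×6.1346 ≈ 1.2014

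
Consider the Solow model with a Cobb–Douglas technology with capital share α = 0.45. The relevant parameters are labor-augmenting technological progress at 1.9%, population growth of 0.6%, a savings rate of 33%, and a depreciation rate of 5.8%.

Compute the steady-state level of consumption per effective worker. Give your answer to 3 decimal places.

c* ≈ 2.073

At the steady state, Δk = 0, so s·k^α = (n + g + δ)·k.
Dividing both sides by k: k^(1−α) = s / (n + g + δ).
k^0.55 = 0.33 / (0.006 + 0.019 + 0.058) = 0.33 / 0.083 = 3.9759
k* = 3.9759^(1/0.55) ≈ 12.2994
y* = (k*)^α = 12.2994^0.45 ≈ 3.0935
c* = (1 − s)·y* = (1 − 0.33) × 3.0935 ≈ 2.0726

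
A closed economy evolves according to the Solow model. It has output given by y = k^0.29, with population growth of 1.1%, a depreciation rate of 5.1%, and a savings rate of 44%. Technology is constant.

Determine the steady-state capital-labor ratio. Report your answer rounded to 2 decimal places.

Steady state requires s·f(k) = (n + δ)·k, i.e. s·k^α = (n + δ)·k.
Rearranging, k^(1−α) = s / (n + δ).
k^0.71 = 0.44 / (0.011 + 0.051) = 0.44 / 0.062 = 7.0968
k* = 7.0968^(1/0.71) ≈ 15.8008

k* ≈ 15.80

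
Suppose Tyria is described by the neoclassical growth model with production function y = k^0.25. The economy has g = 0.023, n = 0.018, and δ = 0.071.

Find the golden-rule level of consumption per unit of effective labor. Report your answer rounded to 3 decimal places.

c_gold ≈ 0.980

At the golden rule, f'(k) = n + g + δ, so α·k^(α−1) = n + g + δ and k_gold = (α/(n + g + δ))^(1/(1−α)).
k_gold = (0.25/0.112)^(1/0.75) = 2.2321^1.3333 ≈ 2.9170
c_gold = f(k_gold) − (n + g + δ)·k_gold = 1.3069 − 0.112×2.9170 ≈ 0.9802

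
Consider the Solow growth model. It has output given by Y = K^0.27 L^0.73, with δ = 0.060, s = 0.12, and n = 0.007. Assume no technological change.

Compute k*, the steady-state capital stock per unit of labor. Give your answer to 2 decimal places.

In steady state, investment equals break-even investment: s·k^α = (n + δ)·k.
Rearranging, k^(1−α) = s / (n + δ).
k^0.73 = 0.12 / (0.007 + 0.060) = 0.12 / 0.067 = 1.7910
k* = 1.7910^(1/0.73) ≈ 2.2218

k* = 2.22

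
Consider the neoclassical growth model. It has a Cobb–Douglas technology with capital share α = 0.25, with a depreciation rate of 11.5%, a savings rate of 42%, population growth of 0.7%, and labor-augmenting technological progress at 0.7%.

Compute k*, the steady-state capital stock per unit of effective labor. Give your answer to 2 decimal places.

In steady state, investment equals break-even investment: s·k^α = (n + g + δ)·k.
Rearranging, k^(1−α) = s / (n + g + δ).
k^0.75 = 0.42 / (0.007 + 0.007 + 0.115) = 0.42 / 0.129 = 3.2558
k* = 3.2558^(1/0.75) ≈ 4.8255

k* ≈ 4.83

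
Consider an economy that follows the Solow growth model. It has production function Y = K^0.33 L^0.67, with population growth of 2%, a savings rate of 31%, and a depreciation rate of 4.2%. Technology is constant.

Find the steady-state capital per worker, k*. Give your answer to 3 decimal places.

At the steady state, Δk = 0, so s·k^α = (n + δ)·k.
Dividing both sides by k: k^(1−α) = s / (n + δ).
k^0.67 = 0.31 / (0.020 + 0.042) = 0.31 / 0.062 = 5.0000
k* = 5.0000^(1/0.67) ≈ 11.0469

k* = 11.047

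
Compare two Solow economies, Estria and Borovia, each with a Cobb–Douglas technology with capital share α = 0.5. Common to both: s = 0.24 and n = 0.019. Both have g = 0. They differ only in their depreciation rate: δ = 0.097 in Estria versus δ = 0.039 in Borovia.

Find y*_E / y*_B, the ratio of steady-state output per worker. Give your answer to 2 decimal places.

ratio ≈ 0.50

Steady-state y* = [s/(n + δ)]^(α/(1−α)), so the ratio is [ (s_E/(n + δ)_E) / (s_B/(n + δ)_B) ]^1.
s_E/(n + δ)_E = 0.24/0.116 = 2.0690; s_B/(n + δ)_B = 0.24/0.058 = 4.1379.
Ratio = (2.0690/4.1379)^1 = 0.5000^1 ≈ 0.5000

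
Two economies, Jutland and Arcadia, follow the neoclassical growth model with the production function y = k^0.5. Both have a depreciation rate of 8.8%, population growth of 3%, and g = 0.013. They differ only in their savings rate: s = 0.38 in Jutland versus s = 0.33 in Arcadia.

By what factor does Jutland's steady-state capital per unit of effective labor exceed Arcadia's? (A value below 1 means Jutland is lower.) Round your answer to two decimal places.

k*_J / k*_A ≈ 1.33

Steady-state k* = [s/(n + g + δ)]^(1/(1−α)), so the ratio is [ (s_J/(n + g + δ)_J) / (s_A/(n + g + δ)_A) ]^2.
s_J/(n + g + δ)_J = 0.38/0.131 = 2.9008; s_A/(n + g + δ)_A = 0.33/0.131 = 2.5191.
Ratio = (2.9008/2.5191)^2 = 1.1515^2 ≈ 1.3260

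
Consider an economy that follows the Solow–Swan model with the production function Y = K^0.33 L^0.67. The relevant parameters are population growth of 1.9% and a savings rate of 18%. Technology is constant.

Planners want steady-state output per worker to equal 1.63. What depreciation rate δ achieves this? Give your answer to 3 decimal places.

δ ≈ 0.048

Steady state requires s·f(k) = (n + δ)·k, i.e. s·k^α = (n + δ)·k.
Since y* = [s/(n + δ)]^(α/(1−α)), we have s/(n + δ) = (y*)^((1−α)/α) = 1.63^2.0303 = 2.6965.
Therefore n + δ = s / 2.6965 = 0.18 / 2.6965 = 0.0668, so δ = 0.0668 − 0.019 = 0.0478.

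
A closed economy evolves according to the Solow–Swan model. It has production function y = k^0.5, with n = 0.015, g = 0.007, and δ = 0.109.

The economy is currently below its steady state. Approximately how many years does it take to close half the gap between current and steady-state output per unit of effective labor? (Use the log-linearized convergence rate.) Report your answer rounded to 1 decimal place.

Near the steady state the convergence rate is λ = (1 − α)(n + g + δ).
λ = (1 − 0.5) × 0.131 = 0.5 × 0.131 = 0.0655
Half-life = ln 2 / λ = 0.6931 / 0.0655 ≈ 10.58 years

half-life ≈ 10.6 years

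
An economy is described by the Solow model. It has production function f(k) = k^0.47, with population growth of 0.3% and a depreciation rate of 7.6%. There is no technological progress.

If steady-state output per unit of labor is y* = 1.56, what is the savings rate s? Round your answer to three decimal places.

Steady state requires s·f(k) = (n + δ)·k, i.e. s·k^α = (n + δ)·k.
Since y* = [s/(n + δ)]^(α/(1−α)), we have s/(n + δ) = (y*)^((1−α)/α) = 1.56^1.1277 = 1.6512.
Therefore s = 1.6512 × (n + δ) = 1.6512 × 0.079 = 0.1304.

s ≈ 0.130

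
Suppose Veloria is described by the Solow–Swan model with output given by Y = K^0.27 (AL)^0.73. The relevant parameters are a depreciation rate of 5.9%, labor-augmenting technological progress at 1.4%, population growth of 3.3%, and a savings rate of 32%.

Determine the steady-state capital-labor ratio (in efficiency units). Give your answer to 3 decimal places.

k* = 4.543

Steady state requires s·f(k) = (n + g + δ)·k, i.e. s·k^α = (n + g + δ)·k.
Rearranging, k^(1−α) = s / (n + g + δ).
k^0.73 = 0.32 / (0.033 + 0.014 + 0.059) = 0.32 / 0.106 = 3.0189
k* = 3.0189^(1/0.73) ≈ 4.5428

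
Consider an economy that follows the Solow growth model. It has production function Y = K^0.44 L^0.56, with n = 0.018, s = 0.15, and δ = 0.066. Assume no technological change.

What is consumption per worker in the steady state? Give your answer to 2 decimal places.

In steady state, investment equals break-even investment: s·k^α = (n + δ)·k.
Rearranging, k^(1−α) = s / (n + δ).
k^0.56 = 0.15 / (0.018 + 0.066) = 0.15 / 0.084 = 1.7857
k* = 1.7857^(1/0.56) ≈ 2.8162
y* = (k*)^α = 2.8162^0.44 ≈ 1.5771
c* = (1 − s)·y* = (1 − 0.15) × 1.5771 ≈ 1.3405

c* ≈ 1.34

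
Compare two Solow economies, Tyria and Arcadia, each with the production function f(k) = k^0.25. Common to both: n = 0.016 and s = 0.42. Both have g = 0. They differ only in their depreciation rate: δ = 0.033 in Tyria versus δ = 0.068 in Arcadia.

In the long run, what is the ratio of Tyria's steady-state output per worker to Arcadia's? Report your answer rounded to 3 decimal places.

Steady-state y* = [s/(n + δ)]^(α/(1−α)), so the ratio is [ (s_T/(n + δ)_T) / (s_A/(n + δ)_A) ]^0.3333.
s_T/(n + δ)_T = 0.42/0.049 = 8.5714; s_A/(n + δ)_A = 0.42/0.084 = 5.0000.
Ratio = (8.5714/5.0000)^0.3333 = 1.7143^0.3333 ≈ 1.1968

ratio ≈ 1.197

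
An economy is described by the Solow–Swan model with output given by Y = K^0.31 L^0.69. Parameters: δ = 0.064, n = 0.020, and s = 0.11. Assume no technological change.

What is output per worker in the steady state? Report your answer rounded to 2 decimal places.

In steady state, investment equals break-even investment: s·k^α = (n + δ)·k.
Dividing both sides by k: k^(1−α) = s / (n + δ).
k^0.69 = 0.11 / (0.020 + 0.064) = 0.11 / 0.084 = 1.3095
k* = 1.3095^(1/0.69) ≈ 1.4781
y* = (k*)^α = 1.4781^0.31 ≈ 1.1288

y* ≈ 1.13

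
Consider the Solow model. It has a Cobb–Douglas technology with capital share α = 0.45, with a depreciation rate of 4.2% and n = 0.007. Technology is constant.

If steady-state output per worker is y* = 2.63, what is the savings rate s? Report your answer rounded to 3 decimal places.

At the steady state, Δk = 0, so s·k^α = (n + δ)·k.
Since y* = [s/(n + δ)]^(α/(1−α)), we have s/(n + δ) = (y*)^((1−α)/α) = 2.63^1.2222 = 3.2604.
Therefore s = 3.2604 × (n + δ) = 3.2604 × 0.049 = 0.1598.

s ≈ 0.160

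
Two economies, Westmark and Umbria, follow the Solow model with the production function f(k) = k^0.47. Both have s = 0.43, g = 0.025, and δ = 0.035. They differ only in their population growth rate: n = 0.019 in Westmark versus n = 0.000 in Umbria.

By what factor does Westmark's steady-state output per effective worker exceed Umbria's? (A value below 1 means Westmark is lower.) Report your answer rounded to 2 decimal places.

Steady-state y* = [s/(n + g + δ)]^(α/(1−α)), so the ratio is [ (s_W/(n + g + δ)_W) / (s_U/(n + g + δ)_U) ]^0.8868.
s_W/(n + g + δ)_W = 0.43/0.079 = 5.4430; s_U/(n + g + δ)_U = 0.43/0.060 = 7.1667.
Ratio = (5.4430/7.1667)^0.8868 = 0.7595^0.8868 ≈ 0.7835

y*_W / y*_U ≈ 0.78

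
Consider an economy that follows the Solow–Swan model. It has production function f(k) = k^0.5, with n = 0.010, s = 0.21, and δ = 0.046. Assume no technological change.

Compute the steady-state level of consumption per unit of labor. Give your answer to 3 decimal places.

Steady state requires s·f(k) = (n + δ)·k, i.e. s·k^α = (n + δ)·k.
Dividing both sides by k: k^(1−α) = s / (n + δ).
k^0.5 = 0.21 / (0.010 + 0.046) = 0.21 / 0.056 = 3.7500
k* = 3.7500^(1/0.5) ≈ 14.0625
y* = (k*)^α = 14.0625^0.5 ≈ 3.7500
c* = (1 − s)·y* = (1 − 0.21) × 3.7500 ≈ 2.9625

c* = 2.963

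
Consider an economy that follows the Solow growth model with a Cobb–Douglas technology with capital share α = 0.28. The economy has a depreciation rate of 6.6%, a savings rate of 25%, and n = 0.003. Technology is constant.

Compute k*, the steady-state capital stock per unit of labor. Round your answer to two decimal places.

At the steady state, Δk = 0, so s·k^α = (n + δ)·k.
Dividing both sides by k: k^(1−α) = s / (n + δ).
k^0.72 = 0.25 / (0.003 + 0.066) = 0.25 / 0.069 = 3.6232
k* = 3.6232^(1/0.72) ≈ 5.9775

k* ≈ 5.98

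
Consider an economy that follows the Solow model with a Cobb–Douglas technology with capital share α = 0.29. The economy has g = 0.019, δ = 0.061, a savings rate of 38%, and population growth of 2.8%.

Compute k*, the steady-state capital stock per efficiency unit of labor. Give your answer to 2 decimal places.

At the steady state, Δk = 0, so s·k^α = (n + g + δ)·k.
Rearranging, k^(1−α) = s / (n + g + δ).
k^0.71 = 0.38 / (0.028 + 0.019 + 0.061) = 0.38 / 0.108 = 3.5185
k* = 3.5185^(1/0.71) ≈ 5.8819

k* ≈ 5.88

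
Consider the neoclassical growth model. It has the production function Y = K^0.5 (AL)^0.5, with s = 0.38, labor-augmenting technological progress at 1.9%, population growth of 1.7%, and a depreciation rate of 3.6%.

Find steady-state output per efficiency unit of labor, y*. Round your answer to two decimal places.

At the steady state, Δk = 0, so s·k^α = (n + g + δ)·k.
Rearranging, k^(1−α) = s / (n + g + δ).
k^0.5 = 0.38 / (0.017 + 0.019 + 0.036) = 0.38 / 0.072 = 5.2778
k* = 5.2778^(1/0.5) ≈ 27.8552
y* = (k*)^α = 27.8552^0.5 ≈ 5.2778

y* ≈ 5.28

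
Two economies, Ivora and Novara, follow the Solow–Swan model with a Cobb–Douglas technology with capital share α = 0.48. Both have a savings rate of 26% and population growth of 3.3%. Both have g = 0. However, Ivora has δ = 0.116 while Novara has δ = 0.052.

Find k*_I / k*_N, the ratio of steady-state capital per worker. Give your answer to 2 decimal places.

Steady-state k* = [s/(n + δ)]^(1/(1−α)), so the ratio is [ (s_I/(n + δ)_I) / (s_N/(n + δ)_N) ]^1.9231.
s_I/(n + δ)_I = 0.26/0.149 = 1.7450; s_N/(n + δ)_N = 0.26/0.085 = 3.0588.
Ratio = (1.7450/3.0588)^1.9231 = 0.5705^1.9231 ≈ 0.3398

k*_I / k*_N ≈ 0.34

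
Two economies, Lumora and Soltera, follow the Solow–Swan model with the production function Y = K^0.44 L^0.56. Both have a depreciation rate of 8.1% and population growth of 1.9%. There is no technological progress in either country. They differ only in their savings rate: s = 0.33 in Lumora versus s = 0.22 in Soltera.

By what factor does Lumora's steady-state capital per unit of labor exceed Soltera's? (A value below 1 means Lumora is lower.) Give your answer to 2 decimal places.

ratio ≈ 2.06

Steady-state k* = [s/(n + δ)]^(1/(1−α)), so the ratio is [ (s_L/(n + δ)_L) / (s_S/(n + δ)_S) ]^1.7857.
s_L/(n + δ)_L = 0.33/0.100 = 3.3000; s_S/(n + δ)_S = 0.22/0.100 = 2.2000.
Ratio = (3.3000/2.2000)^1.7857 = 1.5000^1.7857 ≈ 2.0627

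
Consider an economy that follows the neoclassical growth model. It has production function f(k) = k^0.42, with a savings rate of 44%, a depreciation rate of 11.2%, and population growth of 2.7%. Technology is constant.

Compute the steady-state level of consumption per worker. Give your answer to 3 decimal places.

Steady state requires s·f(k) = (n + δ)·k, i.e. s·k^α = (n + δ)·k.
Rearranging, k^(1−α) = s / (n + δ).
k^0.58 = 0.44 / (0.027 + 0.112) = 0.44 / 0.139 = 3.1655
k* = 3.1655^(1/0.58) ≈ 7.2917
y* = (k*)^α = 7.2917^0.42 ≈ 2.3035
c* = (1 − s)·y* = (1 − 0.44) × 2.3035 ≈ 1.2900

c* = 1.290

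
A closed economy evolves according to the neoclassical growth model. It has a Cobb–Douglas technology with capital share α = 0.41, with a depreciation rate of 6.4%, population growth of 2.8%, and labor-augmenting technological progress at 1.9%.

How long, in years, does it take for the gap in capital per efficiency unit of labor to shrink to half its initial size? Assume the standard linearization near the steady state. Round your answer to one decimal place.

Near the steady state the convergence rate is λ = (1 − α)(n + g + δ).
λ = (1 − 0.41) × 0.111 = 0.59 × 0.111 = 0.06549
Half-life = ln 2 / λ = 0.6931 / 0.06549 ≈ 10.58 years

half-life ≈ 10.6 years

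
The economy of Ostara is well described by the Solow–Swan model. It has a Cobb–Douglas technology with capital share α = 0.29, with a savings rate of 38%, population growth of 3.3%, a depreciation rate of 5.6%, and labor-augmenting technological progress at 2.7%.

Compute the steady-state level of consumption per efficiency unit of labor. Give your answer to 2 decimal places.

c* ≈ 1.01

At the steady state, Δk = 0, so s·k^α = (n + g + δ)·k.
Dividing both sides by k: k^(1−α) = s / (n + g + δ).
k^0.71 = 0.38 / (0.033 + 0.027 + 0.056) = 0.38 / 0.116 = 3.2759
k* = 3.2759^(1/0.71) ≈ 5.3189
y* = (k*)^α = 5.3189^0.29 ≈ 1.6236
c* = (1 − s)·y* = (1 − 0.38) × 1.6236 ≈ 1.0066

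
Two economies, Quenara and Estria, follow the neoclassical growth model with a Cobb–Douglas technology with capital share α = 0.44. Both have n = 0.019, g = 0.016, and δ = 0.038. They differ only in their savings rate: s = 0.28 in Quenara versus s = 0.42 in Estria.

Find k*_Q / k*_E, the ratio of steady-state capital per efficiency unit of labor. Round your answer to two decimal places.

k*_Q / k*_E ≈ 0.48

Steady-state k* = [s/(n + g + δ)]^(1/(1−α)), so the ratio is [ (s_Q/(n + g + δ)_Q) / (s_E/(n + g + δ)_E) ]^1.7857.
s_Q/(n + g + δ)_Q = 0.28/0.073 = 3.8356; s_E/(n + g + δ)_E = 0.42/0.073 = 5.7534.
Ratio = (3.8356/5.7534)^1.7857 = 0.6667^1.7857 ≈ 0.4848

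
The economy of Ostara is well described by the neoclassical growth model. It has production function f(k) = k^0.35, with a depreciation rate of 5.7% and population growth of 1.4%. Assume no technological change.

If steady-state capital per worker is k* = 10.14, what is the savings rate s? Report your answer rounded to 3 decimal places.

s ≈ 0.320

In steady state, investment equals break-even investment: s·k^α = (n + δ)·k.
So s / (n + δ) = (k*)^(1−α) = 10.14^0.65 = 4.5074.
Therefore s = 4.5074 × (n + δ) = 4.5074 × 0.071 = 0.3200.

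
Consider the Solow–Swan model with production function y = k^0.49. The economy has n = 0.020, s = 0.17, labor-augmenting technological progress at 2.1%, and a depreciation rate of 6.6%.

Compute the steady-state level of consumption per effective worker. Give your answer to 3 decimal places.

c* = 1.295

At the steady state, Δk = 0, so s·k^α = (n + g + δ)·k.
Rearranging, k^(1−α) = s / (n + g + δ).
k^0.51 = 0.17 / (0.020 + 0.021 + 0.066) = 0.17 / 0.107 = 1.5888
k* = 1.5888^(1/0.51) ≈ 2.4789
y* = (k*)^α = 2.4789^0.49 ≈ 1.5602
c* = (1 − s)·y* = (1 − 0.17) × 1.5602 ≈ 1.2950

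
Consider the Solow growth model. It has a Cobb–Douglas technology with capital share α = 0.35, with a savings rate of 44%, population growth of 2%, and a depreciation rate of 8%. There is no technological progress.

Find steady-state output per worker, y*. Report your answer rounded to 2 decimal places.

y* = 2.22

Steady state requires s·f(k) = (n + δ)·k, i.e. s·k^α = (n + δ)·k.
Dividing both sides by k: k^(1−α) = s / (n + δ).
k^0.65 = 0.44 / (0.020 + 0.080) = 0.44 / 0.100 = 4.4000
k* = 4.4000^(1/0.65) ≈ 9.7707
y* = (k*)^α = 9.7707^0.35 ≈ 2.2206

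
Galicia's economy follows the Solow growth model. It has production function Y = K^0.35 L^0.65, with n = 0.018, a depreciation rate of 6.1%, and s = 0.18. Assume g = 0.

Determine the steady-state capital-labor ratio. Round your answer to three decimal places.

In steady state, investment equals break-even investment: s·k^α = (n + δ)·k.
Rearranging, k^(1−α) = s / (n + δ).
k^0.65 = 0.18 / (0.018 + 0.061) = 0.18 / 0.079 = 2.2785
k* = 2.2785^(1/0.65) ≈ 3.5500

k* = 3.550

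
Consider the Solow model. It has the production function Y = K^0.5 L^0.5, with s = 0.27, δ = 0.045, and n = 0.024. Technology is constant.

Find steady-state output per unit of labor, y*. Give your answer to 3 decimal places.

y* ≈ 3.913

In steady state, investment equals break-even investment: s·k^α = (n + δ)·k.
Rearranging, k^(1−α) = s / (n + δ).
k^0.5 = 0.27 / (0.024 + 0.045) = 0.27 / 0.069 = 3.9130
k* = 3.9130^(1/0.5) ≈ 15.3116
y* = (k*)^α = 15.3116^0.5 ≈ 3.9130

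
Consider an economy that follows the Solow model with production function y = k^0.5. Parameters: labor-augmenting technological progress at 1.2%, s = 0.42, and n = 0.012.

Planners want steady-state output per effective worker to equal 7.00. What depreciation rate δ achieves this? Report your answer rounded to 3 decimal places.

δ ≈ 0.036

At the steady state, Δk = 0, so s·k^α = (n + g + δ)·k.
Since y* = [s/(n + g + δ)]^(α/(1−α)), we have s/(n + g + δ) = (y*)^((1−α)/α) = 7.00^1 = 7.0000.
Therefore n + g + δ = s / 7.0000 = 0.42 / 7.0000 = 0.0600, so δ = 0.0600 − 0.024 = 0.0360.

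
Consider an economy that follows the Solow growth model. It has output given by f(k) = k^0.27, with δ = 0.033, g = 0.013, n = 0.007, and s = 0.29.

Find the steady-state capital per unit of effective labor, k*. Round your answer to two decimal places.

k* ≈ 10.26

Steady state requires s·f(k) = (n + g + δ)·k, i.e. s·k^α = (n + g + δ)·k.
Rearranging, k^(1−α) = s / (n + g + δ).
k^0.73 = 0.29 / (0.007 + 0.013 + 0.033) = 0.29 / 0.053 = 5.4717
k* = 5.4717^(1/0.73) ≈ 10.2595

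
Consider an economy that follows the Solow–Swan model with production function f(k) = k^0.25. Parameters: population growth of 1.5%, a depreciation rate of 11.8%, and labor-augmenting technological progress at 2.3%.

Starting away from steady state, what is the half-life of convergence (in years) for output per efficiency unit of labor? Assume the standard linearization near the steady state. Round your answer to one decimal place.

Near the steady state the convergence rate is λ = (1 − α)(n + g + δ).
λ = (1 − 0.25) × 0.156 = 0.75 × 0.156 = 0.1170
Half-life = ln 2 / λ = 0.6931 / 0.1170 ≈ 5.92 years

half-life ≈ 5.9 years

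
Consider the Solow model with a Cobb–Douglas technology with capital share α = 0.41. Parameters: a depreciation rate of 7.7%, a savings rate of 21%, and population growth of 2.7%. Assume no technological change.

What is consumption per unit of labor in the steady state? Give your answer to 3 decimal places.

In steady state, investment equals break-even investment: s·k^α = (n + δ)·k.
Rearranging, k^(1−α) = s / (n + δ).
k^0.59 = 0.21 / (0.027 + 0.077) = 0.21 / 0.104 = 2.0192
k* = 2.0192^(1/0.59) ≈ 3.2904
y* = (k*)^α = 3.2904^0.41 ≈ 1.6296
c* = (1 − s)·y* = (1 − 0.21) × 1.6296 ≈ 1.2874

c* = 1.287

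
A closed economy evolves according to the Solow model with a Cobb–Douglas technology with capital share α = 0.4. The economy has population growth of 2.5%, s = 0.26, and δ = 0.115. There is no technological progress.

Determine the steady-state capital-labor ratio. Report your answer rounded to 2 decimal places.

In steady state, investment equals break-even investment: s·k^α = (n + δ)·k.
Dividing both sides by k: k^(1−α) = s / (n + δ).
k^0.6 = 0.26 / (0.025 + 0.115) = 0.26 / 0.140 = 1.8571
k* = 1.8571^(1/0.6) ≈ 2.8058

k* = 2.81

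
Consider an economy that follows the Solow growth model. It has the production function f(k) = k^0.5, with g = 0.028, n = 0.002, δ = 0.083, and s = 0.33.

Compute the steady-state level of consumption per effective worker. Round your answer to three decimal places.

In steady state, investment equals break-even investment: s·k^α = (n + g + δ)·k.
Rearranging, k^(1−α) = s / (n + g + δ).
k^0.5 = 0.33 / (0.002 + 0.028 + 0.083) = 0.33 / 0.113 = 2.9204
k* = 2.9204^(1/0.5) ≈ 8.5287
y* = (k*)^α = 8.5287^0.5 ≈ 2.9204
c* = (1 − s)·y* = (1 − 0.33) × 2.9204 ≈ 1.9567

c* ≈ 1.957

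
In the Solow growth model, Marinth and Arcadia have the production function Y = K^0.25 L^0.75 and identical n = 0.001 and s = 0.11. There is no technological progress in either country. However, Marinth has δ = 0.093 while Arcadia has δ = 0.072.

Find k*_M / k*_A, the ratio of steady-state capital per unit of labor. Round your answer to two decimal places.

Steady-state k* = [s/(n + δ)]^(1/(1−α)), so the ratio is [ (s_M/(n + δ)_M) / (s_A/(n + δ)_A) ]^1.3333.
s_M/(n + δ)_M = 0.11/0.094 = 1.1702; s_A/(n + δ)_A = 0.11/0.073 = 1.5068.
Ratio = (1.1702/1.5068)^1.3333 = 0.7766^1.3333 ≈ 0.7138

ratio ≈ 0.71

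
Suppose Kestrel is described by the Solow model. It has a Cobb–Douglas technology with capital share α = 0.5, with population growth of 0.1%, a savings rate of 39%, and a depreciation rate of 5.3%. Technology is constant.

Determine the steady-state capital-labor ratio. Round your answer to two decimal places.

k* ≈ 52.16

At the steady state, Δk = 0, so s·k^α = (n + δ)·k.
Rearranging, k^(1−α) = s / (n + δ).
k^0.5 = 0.39 / (0.001 + 0.053) = 0.39 / 0.054 = 7.2222
k* = 7.2222^(1/0.5) ≈ 52.1602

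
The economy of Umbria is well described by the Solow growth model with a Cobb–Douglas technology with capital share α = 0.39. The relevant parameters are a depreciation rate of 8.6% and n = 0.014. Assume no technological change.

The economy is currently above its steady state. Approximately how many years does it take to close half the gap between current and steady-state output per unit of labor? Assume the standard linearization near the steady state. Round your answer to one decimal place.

Near the steady state the convergence rate is λ = (1 − α)(n + δ).
λ = (1 − 0.39) × 0.100 = 0.61 × 0.100 = 0.0610
Half-life = ln 2 / λ = 0.6931 / 0.0610 ≈ 11.36 years

t_½ ≈ 11.4 years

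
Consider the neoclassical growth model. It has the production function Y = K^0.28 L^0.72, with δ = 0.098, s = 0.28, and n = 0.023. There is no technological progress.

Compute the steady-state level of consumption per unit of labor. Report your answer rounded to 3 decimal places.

At the steady state, Δk = 0, so s·k^α = (n + δ)·k.
Dividing both sides by k: k^(1−α) = s / (n + δ).
k^0.72 = 0.28 / (0.023 + 0.098) = 0.28 / 0.121 = 2.3140
k* = 2.3140^(1/0.72) ≈ 3.2067
y* = (k*)^α = 3.2067^0.28 ≈ 1.3858
c* = (1 − s)·y* = (1 − 0.28) × 1.3858 ≈ 0.9978

c* = 0.998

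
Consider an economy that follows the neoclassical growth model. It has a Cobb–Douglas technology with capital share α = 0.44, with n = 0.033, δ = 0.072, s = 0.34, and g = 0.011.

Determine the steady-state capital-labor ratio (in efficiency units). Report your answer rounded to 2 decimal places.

k* ≈ 6.82

At the steady state, Δk = 0, so s·k^α = (n + g + δ)·k.
Dividing both sides by k: k^(1−α) = s / (n + g + δ).
k^0.56 = 0.34 / (0.033 + 0.011 + 0.072) = 0.34 / 0.116 = 2.9310
k* = 2.9310^(1/0.56) ≈ 6.8227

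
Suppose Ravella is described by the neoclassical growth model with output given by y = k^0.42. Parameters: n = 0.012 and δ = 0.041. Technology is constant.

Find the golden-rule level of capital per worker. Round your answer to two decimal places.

k_gold ≈ 35.48

The golden rule sets f'(k) = n + δ, i.e. α·k^(α−1) = n + δ.
So k^(1−α) = α / (n + δ) = 0.42 / 0.053 = 7.9245.
k_gold = 7.9245^(1/0.58) ≈ 35.4774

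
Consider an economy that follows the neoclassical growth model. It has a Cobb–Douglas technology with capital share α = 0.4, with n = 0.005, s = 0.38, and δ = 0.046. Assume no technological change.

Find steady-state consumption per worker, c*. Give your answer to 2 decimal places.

In steady state, investment equals break-even investment: s·k^α = (n + δ)·k.
Rearranging, k^(1−α) = s / (n + δ).
k^0.6 = 0.38 / (0.005 + 0.046) = 0.38 / 0.051 = 7.4510
k* = 7.4510^(1/0.6) ≈ 28.4244
y* = (k*)^α = 28.4244^0.4 ≈ 3.8148
c* = (1 − s)·y* = (1 − 0.38) × 3.8148 ≈ 2.3652

c* = 2.37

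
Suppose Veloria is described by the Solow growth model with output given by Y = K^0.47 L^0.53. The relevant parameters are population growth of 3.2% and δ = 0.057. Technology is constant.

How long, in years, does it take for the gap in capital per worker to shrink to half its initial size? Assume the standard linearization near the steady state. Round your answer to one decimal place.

half-life ≈ 14.7 years

Near the steady state the convergence rate is λ = (1 − α)(n + δ).
λ = (1 − 0.47) × 0.089 = 0.53 × 0.089 = 0.04717
Half-life = ln 2 / λ = 0.6931 / 0.04717 ≈ 14.69 years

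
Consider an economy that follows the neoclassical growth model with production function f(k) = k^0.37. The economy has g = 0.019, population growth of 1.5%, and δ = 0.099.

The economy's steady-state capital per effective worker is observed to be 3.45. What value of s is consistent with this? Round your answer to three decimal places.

s ≈ 0.290

Steady state requires s·f(k) = (n + g + δ)·k, i.e. s·k^α = (n + g + δ)·k.
So s / (n + g + δ) = (k*)^(1−α) = 3.45^0.63 = 2.1819.
Therefore s = 2.1819 × (n + g + δ) = 2.1819 × 0.133 = 0.2902.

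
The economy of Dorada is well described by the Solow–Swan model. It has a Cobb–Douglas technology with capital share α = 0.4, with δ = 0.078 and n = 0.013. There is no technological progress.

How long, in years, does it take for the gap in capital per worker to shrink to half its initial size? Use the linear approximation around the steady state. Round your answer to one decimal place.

Near the steady state the convergence rate is λ = (1 − α)(n + δ).
λ = (1 − 0.4) × 0.091 = 0.6 × 0.091 = 0.0546
Half-life = ln 2 / λ = 0.6931 / 0.0546 ≈ 12.69 years

half-life ≈ 12.7 years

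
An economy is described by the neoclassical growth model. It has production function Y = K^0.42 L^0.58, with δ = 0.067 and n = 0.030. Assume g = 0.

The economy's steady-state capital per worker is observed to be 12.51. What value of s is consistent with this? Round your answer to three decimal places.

s ≈ 0.420

At the steady state, Δk = 0, so s·k^α = (n + δ)·k.
So s / (n + δ) = (k*)^(1−α) = 12.51^0.58 = 4.3292.
Therefore s = 4.3292 × (n + δ) = 4.3292 × 0.097 = 0.4199.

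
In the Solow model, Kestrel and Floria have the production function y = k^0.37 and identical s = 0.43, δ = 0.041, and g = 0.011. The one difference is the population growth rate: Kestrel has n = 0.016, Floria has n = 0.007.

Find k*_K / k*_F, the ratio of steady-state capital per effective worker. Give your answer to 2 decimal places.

Steady-state k* = [s/(n + g + δ)]^(1/(1−α)), so the ratio is [ (s_K/(n + g + δ)_K) / (s_F/(n + g + δ)_F) ]^1.5873.
s_K/(n + g + δ)_K = 0.43/0.068 = 6.3235; s_F/(n + g + δ)_F = 0.43/0.059 = 7.2881.
Ratio = (6.3235/7.2881)^1.5873 = 0.8676^1.5873 ≈ 0.7982

ratio ≈ 0.80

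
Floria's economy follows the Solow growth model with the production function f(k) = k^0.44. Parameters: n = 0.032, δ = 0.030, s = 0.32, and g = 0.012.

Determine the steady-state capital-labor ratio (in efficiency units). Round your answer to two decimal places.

Steady state requires s·f(k) = (n + g + δ)·k, i.e. s·k^α = (n + g + δ)·k.
Dividing both sides by k: k^(1−α) = s / (n + g + δ).
k^0.56 = 0.32 / (0.032 + 0.012 + 0.030) = 0.32 / 0.074 = 4.3243
k* = 4.3243^(1/0.56) ≈ 13.6636

k* ≈ 13.66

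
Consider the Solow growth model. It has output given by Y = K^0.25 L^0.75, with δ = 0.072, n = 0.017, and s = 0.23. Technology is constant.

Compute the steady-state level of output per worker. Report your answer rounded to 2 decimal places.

y* = 1.37

Steady state requires s·f(k) = (n + δ)·k, i.e. s·k^α = (n + δ)·k.
Dividing both sides by k: k^(1−α) = s / (n + δ).
k^0.75 = 0.23 / (0.017 + 0.072) = 0.23 / 0.089 = 2.5843
k* = 2.5843^(1/0.75) ≈ 3.5464
y* = (k*)^α = 3.5464^0.25 ≈ 1.3723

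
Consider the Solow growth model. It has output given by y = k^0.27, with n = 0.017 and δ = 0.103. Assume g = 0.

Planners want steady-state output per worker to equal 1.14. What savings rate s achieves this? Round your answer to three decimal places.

s ≈ 0.171

Steady state requires s·f(k) = (n + δ)·k, i.e. s·k^α = (n + δ)·k.
Since y* = [s/(n + δ)]^(α/(1−α)), we have s/(n + δ) = (y*)^((1−α)/α) = 1.14^2.7037 = 1.4251.
Therefore s = 1.4251 × (n + δ) = 1.4251 × 0.120 = 0.1710.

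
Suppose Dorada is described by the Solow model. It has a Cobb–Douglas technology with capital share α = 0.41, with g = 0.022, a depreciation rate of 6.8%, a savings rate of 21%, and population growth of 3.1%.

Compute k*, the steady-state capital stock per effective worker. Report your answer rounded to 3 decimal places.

k* ≈ 2.546

In steady state, investment equals break-even investment: s·k^α = (n + g + δ)·k.
Dividing both sides by k: k^(1−α) = s / (n + g + δ).
k^0.59 = 0.21 / (0.031 + 0.022 + 0.068) = 0.21 / 0.121 = 1.7355
k* = 1.7355^(1/0.59) ≈ 2.5457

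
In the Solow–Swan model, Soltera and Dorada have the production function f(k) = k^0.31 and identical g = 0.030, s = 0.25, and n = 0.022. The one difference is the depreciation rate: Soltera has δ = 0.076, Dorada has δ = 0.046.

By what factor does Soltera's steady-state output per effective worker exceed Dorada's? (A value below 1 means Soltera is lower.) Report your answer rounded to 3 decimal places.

y*_S / y*_D ≈ 0.887

Steady-state y* = [s/(n + g + δ)]^(α/(1−α)), so the ratio is [ (s_S/(n + g + δ)_S) / (s_D/(n + g + δ)_D) ]^0.4493.
s_S/(n + g + δ)_S = 0.25/0.128 = 1.9531; s_D/(n + g + δ)_D = 0.25/0.098 = 2.5510.
Ratio = (1.9531/2.5510)^0.4493 = 0.7656^0.4493 ≈ 0.8869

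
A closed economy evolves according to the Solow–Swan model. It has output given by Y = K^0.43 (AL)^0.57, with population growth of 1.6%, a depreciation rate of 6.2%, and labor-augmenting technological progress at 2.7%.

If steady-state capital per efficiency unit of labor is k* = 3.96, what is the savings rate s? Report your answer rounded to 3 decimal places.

Steady state requires s·f(k) = (n + g + δ)·k, i.e. s·k^α = (n + g + δ)·k.
So s / (n + g + δ) = (k*)^(1−α) = 3.96^0.57 = 2.1912.
Therefore s = 2.1912 × (n + g + δ) = 2.1912 × 0.105 = 0.2301.

s ≈ 0.230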